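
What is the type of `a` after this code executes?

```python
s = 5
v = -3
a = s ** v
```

int ** negative int returns float

float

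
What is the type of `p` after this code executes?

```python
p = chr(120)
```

chr() returns str (single character)

str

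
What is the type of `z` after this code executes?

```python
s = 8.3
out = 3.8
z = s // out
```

float // float returns float (floor division preserves float type)

float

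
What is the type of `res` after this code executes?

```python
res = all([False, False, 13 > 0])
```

all() returns bool

bool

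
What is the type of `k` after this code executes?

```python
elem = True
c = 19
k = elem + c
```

bool + int returns int (True is 1, so 1 + 19 = 20)

int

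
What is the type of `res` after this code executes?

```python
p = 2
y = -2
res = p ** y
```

int ** negative int returns float

float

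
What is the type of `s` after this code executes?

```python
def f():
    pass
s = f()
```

A function with no return statement returns None

NoneType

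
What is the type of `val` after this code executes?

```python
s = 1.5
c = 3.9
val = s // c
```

float // float returns float (floor division preserves float type)

float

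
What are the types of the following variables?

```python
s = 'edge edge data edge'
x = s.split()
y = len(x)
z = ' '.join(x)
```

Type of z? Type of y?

str.join() returns str; len() returns int

str, int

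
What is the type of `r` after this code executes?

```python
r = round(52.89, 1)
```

round() with ndigits arg returns float

float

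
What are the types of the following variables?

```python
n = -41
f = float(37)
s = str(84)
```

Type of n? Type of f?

n is int; f is float

int, float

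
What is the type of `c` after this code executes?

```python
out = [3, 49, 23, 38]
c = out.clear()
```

list.clear() returns None

NoneType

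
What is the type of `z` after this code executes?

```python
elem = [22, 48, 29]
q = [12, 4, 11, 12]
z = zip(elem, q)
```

zip() returns a zip iterator object

zip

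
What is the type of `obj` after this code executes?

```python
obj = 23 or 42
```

'or' returns the first truthy value (23, which is int)

int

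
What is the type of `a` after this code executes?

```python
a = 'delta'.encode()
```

str.encode() returns bytes

bytes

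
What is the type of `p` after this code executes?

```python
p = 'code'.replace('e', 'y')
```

str.replace() returns str

str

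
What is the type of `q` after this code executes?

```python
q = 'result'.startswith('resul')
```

str.startswith() returns bool

bool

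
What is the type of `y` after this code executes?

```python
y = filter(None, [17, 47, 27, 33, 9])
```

filter() returns a filter iterator object

filter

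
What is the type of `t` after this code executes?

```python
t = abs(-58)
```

abs() of int returns int

int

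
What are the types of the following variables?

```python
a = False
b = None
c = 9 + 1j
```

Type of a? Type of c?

a is bool; c is complex

bool, complex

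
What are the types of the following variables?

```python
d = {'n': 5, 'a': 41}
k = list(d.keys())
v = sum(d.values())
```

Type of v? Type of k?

sum of int values returns int; list(...) returns list

int, list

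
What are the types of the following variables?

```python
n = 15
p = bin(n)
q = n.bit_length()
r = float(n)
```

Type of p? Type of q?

bin() returns str; int.bit_length() returns int

str, int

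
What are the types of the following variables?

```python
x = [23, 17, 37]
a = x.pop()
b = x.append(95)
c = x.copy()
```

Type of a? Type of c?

list.pop() returns the element (int); list.copy() returns list

int, list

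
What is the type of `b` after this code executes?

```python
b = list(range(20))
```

list(range(...)) returns list

list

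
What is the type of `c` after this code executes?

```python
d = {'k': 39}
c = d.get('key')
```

dict.get() returns None when key 'key' is not found and no default given

NoneType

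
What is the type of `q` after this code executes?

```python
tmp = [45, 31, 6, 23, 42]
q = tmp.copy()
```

list.copy() returns list

list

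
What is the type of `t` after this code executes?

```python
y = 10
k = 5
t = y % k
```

int % int returns int (10 % 5 = 0)

int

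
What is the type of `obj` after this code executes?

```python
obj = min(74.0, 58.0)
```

min() of floats returns float

float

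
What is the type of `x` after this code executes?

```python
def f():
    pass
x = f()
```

A function with no return statement returns None

NoneType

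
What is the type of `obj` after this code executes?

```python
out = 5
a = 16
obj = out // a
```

int // int returns int (5 // 16 = 0)

int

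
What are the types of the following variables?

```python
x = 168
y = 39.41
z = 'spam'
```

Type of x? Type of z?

x is int; z is str

int, str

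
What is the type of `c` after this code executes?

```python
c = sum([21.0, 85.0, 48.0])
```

sum() of floats returns float

float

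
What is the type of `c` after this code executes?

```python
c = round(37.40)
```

round() with no ndigits arg returns int

int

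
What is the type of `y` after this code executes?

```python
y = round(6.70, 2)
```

round() with ndigits arg returns float

float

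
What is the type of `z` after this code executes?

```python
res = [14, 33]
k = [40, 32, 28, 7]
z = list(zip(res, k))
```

list(zip(...)) returns a list of tuples

list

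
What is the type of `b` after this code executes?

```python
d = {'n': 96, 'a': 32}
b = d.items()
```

dict.items() returns a dict_items view

dict_items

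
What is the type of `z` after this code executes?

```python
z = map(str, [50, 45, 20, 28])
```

map() returns a map iterator object

map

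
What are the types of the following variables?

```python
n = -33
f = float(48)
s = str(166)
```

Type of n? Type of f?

n is int; f is float

int, float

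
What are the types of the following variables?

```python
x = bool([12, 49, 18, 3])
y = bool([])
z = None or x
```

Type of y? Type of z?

bool() returns bool; None or <bool> returns the bool

bool, bool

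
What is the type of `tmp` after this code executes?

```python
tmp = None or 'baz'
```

'or' with None returns the other value ('baz', str)

str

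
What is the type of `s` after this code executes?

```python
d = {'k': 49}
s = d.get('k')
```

dict.get() returns the value (int) when key is found

int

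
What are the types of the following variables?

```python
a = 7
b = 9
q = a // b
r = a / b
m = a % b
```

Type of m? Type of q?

int % int returns int; int // int returns int

int, int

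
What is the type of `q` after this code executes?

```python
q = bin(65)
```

bin() returns str representation

str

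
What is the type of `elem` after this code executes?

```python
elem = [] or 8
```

'or' returns first truthy value (8, which is int)

int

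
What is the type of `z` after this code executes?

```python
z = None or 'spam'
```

'or' with None returns the other value ('spam', str)

str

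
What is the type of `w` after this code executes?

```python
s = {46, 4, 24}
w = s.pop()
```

Popping from a set of ints returns int

int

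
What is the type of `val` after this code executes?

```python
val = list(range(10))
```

list(range(...)) returns list

list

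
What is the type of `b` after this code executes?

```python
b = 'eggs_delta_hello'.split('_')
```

str.split() returns list

list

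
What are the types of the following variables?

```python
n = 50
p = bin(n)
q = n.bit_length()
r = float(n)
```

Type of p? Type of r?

bin() returns str; float() returns float

str, float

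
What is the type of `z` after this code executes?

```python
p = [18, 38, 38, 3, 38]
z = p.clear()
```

list.clear() returns None

NoneType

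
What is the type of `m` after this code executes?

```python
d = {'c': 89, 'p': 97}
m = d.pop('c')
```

dict.pop() returns the value (int)

int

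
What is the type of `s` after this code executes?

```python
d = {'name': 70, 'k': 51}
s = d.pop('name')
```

dict.pop() returns the value (int)

int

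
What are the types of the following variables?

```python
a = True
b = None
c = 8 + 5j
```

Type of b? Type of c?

b is NoneType; c is complex

NoneType, complex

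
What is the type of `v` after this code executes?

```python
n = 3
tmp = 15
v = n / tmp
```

int / int always returns float in Python 3 (3 / 15 = 0.2)

float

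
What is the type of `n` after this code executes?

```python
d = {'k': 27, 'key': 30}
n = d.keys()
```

.keys() returns a dict_keys view object

dict_keys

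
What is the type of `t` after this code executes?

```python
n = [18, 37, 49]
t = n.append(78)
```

list.append() returns None (mutates in place)

NoneType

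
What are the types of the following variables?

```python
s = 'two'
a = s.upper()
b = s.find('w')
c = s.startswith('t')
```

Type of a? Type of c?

str.upper() returns str; str.startswith() returns bool

str, bool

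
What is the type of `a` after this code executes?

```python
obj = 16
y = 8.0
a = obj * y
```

int * float returns float (16 * 8.0 = 128.0)

float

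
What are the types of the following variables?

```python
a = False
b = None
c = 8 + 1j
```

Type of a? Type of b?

a is bool; b is NoneType

bool, NoneType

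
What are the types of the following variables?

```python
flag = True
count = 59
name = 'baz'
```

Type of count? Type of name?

count is int; name is str

int, str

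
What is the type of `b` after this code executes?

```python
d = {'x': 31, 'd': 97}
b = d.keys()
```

.keys() returns a dict_keys view object

dict_keys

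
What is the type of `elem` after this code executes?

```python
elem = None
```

None has type NoneType

NoneType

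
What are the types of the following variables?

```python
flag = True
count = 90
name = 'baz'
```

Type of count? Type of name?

count is int; name is str

int, str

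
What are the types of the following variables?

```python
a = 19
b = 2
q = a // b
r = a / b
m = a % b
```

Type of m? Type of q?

int % int returns int; int // int returns int

int, int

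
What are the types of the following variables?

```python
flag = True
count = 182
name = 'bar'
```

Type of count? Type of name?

count is int; name is str

int, str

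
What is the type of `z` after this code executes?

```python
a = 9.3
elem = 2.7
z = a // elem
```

float // float returns float (floor division preserves float type)

float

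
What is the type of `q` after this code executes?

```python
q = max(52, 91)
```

max() of ints returns int

int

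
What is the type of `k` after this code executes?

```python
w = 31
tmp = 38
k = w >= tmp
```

Comparison operators return bool

bool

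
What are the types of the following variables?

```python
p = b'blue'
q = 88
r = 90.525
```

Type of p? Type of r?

p is bytes; r is float

bytes, float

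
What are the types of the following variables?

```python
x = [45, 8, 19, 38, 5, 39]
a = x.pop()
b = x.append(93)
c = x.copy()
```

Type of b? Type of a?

list.append() returns None; list.pop() returns the element (int)

NoneType, int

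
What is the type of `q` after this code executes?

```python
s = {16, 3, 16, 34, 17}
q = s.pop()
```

Popping from a set of ints returns int

int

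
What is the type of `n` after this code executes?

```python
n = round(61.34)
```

round() with no ndigits arg returns int

int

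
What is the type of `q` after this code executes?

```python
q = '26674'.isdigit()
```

str.isdigit() returns bool

bool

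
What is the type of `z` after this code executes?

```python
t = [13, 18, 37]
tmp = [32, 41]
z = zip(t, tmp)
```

zip() returns a zip iterator object

zip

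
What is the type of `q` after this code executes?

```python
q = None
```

None has type NoneType

NoneType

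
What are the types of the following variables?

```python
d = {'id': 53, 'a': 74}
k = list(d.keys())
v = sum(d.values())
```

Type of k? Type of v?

list(...) returns list; sum of int values returns int

list, int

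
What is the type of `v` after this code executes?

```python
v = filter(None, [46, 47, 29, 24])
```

filter() returns a filter iterator object

filter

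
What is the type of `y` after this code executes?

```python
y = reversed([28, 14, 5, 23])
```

reversed() on a list returns a list_reverseiterator

list_reverseiterator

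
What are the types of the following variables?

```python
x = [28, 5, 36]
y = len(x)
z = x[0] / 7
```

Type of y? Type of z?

len() returns int; int / int returns float

int, float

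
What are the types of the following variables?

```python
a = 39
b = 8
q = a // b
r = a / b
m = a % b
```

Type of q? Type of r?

int // int returns int; int / int returns float

int, float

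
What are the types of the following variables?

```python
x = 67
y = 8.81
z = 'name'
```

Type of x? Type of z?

x is int; z is str

int, str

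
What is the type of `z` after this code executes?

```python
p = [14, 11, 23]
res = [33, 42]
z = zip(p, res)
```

zip() returns a zip iterator object

zip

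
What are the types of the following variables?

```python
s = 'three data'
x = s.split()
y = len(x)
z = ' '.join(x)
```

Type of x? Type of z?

str.split() returns list; str.join() returns str

list, str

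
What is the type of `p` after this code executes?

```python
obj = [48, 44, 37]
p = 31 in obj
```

'in' operator returns bool

bool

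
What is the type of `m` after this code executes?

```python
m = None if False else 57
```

Ternary: condition is False, else branch (57) taken → int

int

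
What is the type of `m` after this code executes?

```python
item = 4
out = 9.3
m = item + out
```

int + float returns float (4 + 9.3 = 13.3)

float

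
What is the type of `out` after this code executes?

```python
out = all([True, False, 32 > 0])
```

all() returns bool

bool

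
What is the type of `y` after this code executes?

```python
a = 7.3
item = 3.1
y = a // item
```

float // float returns float (floor division preserves float type)

float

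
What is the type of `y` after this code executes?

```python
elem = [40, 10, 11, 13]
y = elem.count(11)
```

list.count() returns int

int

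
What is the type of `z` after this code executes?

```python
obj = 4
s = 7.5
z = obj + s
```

int + float returns float (4 + 7.5 = 11.5)

float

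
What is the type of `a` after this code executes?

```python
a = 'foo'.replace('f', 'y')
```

str.replace() returns str

str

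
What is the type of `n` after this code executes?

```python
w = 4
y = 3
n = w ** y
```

int ** positive int returns int (4 ** 3 = 64)

int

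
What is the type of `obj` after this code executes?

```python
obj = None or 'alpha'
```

'or' with None returns the other value ('alpha', str)

str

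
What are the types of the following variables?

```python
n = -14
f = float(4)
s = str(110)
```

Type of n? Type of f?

n is int; f is float

int, float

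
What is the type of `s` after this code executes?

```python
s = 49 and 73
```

'and' returns the last value when all truthy (73, which is int)

int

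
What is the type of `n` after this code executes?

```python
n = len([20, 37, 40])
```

len() always returns int

int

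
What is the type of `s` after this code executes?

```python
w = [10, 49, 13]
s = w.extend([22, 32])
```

list.extend() returns None

NoneType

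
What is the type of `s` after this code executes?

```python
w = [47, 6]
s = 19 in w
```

'in' operator returns bool

bool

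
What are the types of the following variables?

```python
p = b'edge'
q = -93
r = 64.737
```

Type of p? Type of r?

p is bytes; r is float

bytes, float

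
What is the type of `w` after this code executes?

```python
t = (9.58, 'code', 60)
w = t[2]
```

Index 2 of tuple is 60 which is int

int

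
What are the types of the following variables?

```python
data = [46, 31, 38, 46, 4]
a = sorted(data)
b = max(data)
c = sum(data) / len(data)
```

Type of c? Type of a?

int / int returns float; sorted() returns list

float, list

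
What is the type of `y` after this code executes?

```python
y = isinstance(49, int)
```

isinstance() returns bool

bool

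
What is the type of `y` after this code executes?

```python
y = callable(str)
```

callable() returns bool

bool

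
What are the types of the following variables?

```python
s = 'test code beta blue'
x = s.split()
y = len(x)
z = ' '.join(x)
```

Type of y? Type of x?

len() returns int; str.split() returns list

int, list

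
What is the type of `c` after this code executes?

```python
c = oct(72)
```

oct() returns str representation

str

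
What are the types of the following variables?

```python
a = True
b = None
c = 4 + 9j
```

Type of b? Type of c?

b is NoneType; c is complex

NoneType, complex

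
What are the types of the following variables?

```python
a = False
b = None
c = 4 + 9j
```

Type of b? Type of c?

b is NoneType; c is complex

NoneType, complex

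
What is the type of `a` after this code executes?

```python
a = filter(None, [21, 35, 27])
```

filter() returns a filter iterator object

filter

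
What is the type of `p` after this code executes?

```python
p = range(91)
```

range() returns a range object

range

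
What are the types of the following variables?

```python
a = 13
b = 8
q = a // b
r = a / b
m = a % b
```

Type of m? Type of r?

int % int returns int; int / int returns float

int, float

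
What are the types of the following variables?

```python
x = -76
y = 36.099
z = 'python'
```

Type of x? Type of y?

x is int; y is float

int, float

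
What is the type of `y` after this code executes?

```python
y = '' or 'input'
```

'or' returns first truthy value ('input', which is str)

str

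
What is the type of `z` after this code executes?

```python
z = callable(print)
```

callable() returns bool

bool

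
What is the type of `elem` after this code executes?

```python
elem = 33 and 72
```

'and' returns the last value when all truthy (72, which is int)

int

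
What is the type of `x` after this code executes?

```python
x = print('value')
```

print() returns None

NoneType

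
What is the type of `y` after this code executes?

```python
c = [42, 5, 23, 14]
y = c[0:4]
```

Slicing a list always returns a list

list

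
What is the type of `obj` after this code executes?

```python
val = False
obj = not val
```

'not' always returns bool

bool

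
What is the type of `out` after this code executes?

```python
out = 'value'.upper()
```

str.upper() returns str

str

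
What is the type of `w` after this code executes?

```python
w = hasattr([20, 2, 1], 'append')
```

hasattr() returns bool

bool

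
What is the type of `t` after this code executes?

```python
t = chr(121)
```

chr() returns str (single character)

str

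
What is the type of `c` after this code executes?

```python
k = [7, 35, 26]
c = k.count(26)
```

list.count() returns int

int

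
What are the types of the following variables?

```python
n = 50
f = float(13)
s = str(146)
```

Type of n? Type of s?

n is int; s is str

int, str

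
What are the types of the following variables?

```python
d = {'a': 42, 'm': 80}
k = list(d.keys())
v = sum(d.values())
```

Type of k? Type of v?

list(...) returns list; sum of int values returns int

list, int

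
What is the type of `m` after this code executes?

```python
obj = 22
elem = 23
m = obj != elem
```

Comparison operators return bool

bool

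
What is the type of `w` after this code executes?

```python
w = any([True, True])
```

any() returns bool

bool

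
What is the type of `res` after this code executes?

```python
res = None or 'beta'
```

'or' with None returns the other value ('beta', str)

str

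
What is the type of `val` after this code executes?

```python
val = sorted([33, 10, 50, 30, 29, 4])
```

sorted() always returns list

list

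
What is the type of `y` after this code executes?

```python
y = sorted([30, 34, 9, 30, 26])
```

sorted() always returns list

list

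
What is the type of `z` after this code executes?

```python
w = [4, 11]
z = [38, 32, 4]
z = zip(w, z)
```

zip() returns a zip iterator object

zip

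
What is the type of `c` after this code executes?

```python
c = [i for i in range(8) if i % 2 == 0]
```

A list comprehension [...] produces a list

list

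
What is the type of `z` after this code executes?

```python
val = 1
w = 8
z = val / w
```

int / int always returns float in Python 3 (1 / 8 = 0.125)

float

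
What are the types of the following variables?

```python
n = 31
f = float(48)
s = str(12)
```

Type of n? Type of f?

n is int; f is float

int, float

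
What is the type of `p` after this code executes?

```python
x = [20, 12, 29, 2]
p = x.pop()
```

list.pop() returns the popped element (int here)

int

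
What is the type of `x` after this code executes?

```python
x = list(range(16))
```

list(range(...)) returns list

list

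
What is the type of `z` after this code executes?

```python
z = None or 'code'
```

'or' with None returns the other value ('code', str)

str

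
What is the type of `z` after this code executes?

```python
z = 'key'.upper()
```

str.upper() returns str

str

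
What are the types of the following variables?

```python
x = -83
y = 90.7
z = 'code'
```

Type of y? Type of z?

y is float; z is str

float, str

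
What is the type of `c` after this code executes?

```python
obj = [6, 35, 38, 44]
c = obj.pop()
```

list.pop() returns the popped element (int here)

int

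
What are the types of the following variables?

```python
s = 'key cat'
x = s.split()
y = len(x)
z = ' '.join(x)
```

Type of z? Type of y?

str.join() returns str; len() returns int

str, int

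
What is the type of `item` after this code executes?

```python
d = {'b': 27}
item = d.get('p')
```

dict.get() returns None when key 'p' is not found and no default given

NoneType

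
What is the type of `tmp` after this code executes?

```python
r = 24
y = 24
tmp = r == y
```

Equality comparison returns bool

bool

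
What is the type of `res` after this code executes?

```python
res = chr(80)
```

chr() returns str (single character)

str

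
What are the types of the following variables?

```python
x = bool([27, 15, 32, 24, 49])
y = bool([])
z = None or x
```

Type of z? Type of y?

None or <bool> returns the bool; bool() returns bool

bool, bool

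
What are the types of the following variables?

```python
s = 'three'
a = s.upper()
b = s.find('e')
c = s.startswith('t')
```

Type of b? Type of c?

str.find() returns int; str.startswith() returns bool

int, bool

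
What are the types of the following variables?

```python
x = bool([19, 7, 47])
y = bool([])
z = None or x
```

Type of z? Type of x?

None or <bool> returns the bool; bool() returns bool

bool, bool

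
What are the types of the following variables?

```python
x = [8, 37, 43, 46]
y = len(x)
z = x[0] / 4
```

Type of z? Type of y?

int / int returns float; len() returns int

float, int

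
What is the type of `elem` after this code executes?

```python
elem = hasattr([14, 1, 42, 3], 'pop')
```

hasattr() returns bool

bool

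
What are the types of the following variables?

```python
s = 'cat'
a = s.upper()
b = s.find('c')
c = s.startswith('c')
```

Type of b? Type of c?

str.find() returns int; str.startswith() returns bool

int, bool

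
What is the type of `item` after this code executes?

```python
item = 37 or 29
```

'or' returns the first truthy value (37, which is int)

int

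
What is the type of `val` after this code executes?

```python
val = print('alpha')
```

print() returns None

NoneType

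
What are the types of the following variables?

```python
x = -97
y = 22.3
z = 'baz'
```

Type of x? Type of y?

x is int; y is float

int, float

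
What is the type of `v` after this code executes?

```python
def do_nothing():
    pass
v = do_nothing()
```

A function with no return statement returns None

NoneType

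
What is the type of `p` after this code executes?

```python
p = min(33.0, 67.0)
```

min() of floats returns float

float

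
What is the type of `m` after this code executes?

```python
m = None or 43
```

'or' with None returns the other value (43, int)

int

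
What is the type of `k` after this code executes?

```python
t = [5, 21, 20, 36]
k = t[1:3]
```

Slicing a list always returns a list

list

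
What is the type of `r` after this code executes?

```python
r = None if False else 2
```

Ternary: condition is False, else branch (2) taken → int

int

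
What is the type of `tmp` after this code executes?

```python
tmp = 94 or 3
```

'or' returns the first truthy value (94, which is int)

int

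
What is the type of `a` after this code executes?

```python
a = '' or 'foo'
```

'or' returns first truthy value ('foo', which is str)

str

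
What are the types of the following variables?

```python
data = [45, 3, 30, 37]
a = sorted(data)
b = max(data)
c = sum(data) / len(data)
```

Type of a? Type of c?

sorted() returns list; int / int returns float

list, float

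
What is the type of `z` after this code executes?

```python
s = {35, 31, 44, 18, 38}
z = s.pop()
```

Popping from a set of ints returns int

int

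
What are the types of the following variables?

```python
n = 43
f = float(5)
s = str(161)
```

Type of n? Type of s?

n is int; s is str

int, str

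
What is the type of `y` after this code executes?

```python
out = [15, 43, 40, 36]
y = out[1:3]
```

Slicing a list always returns a list

list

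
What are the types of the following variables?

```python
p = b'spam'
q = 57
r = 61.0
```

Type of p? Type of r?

p is bytes; r is float

bytes, float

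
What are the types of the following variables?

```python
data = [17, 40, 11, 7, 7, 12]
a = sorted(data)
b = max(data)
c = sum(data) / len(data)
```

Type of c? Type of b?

int / int returns float; max of ints returns int

float, int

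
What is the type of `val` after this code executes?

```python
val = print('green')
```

print() returns None

NoneType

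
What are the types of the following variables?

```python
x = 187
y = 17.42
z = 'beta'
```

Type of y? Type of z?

y is float; z is str

float, str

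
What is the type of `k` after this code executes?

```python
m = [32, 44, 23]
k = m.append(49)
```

list.append() returns None (mutates in place)

NoneType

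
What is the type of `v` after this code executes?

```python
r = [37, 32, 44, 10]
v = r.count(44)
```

list.count() returns int

int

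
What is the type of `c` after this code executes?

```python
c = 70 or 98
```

'or' returns the first truthy value (70, which is int)

int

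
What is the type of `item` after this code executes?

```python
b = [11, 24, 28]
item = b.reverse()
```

list.reverse() returns None

NoneType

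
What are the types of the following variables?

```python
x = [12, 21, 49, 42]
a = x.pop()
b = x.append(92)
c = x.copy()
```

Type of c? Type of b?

list.copy() returns list; list.append() returns None

list, NoneType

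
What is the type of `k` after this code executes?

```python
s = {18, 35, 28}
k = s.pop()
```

Popping from a set of ints returns int

int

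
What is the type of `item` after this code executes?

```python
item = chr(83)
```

chr() returns str (single character)

str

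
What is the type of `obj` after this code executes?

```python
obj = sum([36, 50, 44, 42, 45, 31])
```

sum() of ints returns int

int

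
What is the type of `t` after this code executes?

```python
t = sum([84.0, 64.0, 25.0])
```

sum() of floats returns float

float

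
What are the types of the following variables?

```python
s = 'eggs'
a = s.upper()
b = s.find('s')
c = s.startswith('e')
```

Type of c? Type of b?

str.startswith() returns bool; str.find() returns int

bool, int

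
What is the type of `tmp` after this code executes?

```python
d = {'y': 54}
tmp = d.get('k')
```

dict.get() returns None when key 'k' is not found and no default given

NoneType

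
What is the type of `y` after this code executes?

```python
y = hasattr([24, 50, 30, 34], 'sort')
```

hasattr() returns bool

bool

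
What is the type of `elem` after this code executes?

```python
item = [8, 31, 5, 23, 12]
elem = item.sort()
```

list.sort() returns None (sorts in place)

NoneType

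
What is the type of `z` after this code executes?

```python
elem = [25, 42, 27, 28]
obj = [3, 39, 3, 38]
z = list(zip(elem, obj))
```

list(zip(...)) returns a list of tuples

list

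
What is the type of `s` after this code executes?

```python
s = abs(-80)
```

abs() of int returns int

int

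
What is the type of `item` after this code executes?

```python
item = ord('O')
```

ord() returns int (Unicode code point)

int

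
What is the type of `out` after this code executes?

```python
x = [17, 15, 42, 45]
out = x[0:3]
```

Slicing a list always returns a list

list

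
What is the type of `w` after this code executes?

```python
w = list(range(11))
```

list(range(...)) returns list

list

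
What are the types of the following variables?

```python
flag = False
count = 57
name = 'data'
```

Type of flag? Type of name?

flag is bool; name is str

bool, str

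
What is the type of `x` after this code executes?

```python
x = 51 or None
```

'or' returns first truthy value (51, int)

int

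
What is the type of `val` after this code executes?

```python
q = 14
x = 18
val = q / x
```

int / int always returns float in Python 3 (14 / 18 = 0.777778)

float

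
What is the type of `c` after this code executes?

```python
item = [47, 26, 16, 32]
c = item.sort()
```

list.sort() returns None (sorts in place)

NoneType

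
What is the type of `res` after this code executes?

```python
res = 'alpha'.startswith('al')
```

str.startswith() returns bool

bool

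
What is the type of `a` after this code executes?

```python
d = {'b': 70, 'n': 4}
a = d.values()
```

.values() returns a dict_values view object

dict_values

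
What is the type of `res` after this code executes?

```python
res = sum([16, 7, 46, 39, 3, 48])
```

sum() of ints returns int

int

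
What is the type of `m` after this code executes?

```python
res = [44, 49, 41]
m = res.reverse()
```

list.reverse() returns None

NoneType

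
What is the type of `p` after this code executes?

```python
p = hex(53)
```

hex() returns str representation

str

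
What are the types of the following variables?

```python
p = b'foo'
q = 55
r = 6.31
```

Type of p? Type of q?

p is bytes; q is int

bytes, int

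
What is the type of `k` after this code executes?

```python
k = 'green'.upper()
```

str.upper() returns str

str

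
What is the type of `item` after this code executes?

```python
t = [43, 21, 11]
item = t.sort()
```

list.sort() returns None (sorts in place)

NoneType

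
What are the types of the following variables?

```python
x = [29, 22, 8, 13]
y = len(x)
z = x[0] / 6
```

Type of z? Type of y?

int / int returns float; len() returns int

float, int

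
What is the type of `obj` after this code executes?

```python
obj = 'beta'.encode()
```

str.encode() returns bytes

bytes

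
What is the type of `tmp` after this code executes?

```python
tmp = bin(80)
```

bin() returns str representation

str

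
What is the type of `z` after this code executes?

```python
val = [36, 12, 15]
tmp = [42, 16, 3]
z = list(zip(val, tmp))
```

list(zip(...)) returns a list of tuples

list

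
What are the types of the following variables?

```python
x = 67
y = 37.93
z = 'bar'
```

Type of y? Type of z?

y is float; z is str

float, str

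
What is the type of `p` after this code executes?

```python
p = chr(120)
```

chr() returns str (single character)

str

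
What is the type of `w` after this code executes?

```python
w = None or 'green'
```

'or' with None returns the other value ('green', str)

str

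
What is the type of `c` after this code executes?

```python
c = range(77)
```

range() returns a range object

range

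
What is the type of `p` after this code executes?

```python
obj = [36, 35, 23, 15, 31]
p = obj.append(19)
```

list.append() returns None (mutates in place)

NoneType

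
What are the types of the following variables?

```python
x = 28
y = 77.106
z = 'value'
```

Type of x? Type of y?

x is int; y is float

int, float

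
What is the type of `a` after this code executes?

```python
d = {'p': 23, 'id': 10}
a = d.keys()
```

.keys() returns a dict_keys view object

dict_keys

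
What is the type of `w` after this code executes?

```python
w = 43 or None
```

'or' returns first truthy value (43, int)

int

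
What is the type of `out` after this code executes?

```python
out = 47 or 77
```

'or' returns the first truthy value (47, which is int)

int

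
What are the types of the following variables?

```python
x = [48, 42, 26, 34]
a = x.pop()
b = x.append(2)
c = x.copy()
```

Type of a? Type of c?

list.pop() returns the element (int); list.copy() returns list

int, list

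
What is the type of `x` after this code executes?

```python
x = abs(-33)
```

abs() of int returns int

int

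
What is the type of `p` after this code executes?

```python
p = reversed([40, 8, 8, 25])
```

reversed() on a list returns a list_reverseiterator

list_reverseiterator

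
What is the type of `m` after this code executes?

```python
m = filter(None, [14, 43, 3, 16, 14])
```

filter() returns a filter iterator object

filter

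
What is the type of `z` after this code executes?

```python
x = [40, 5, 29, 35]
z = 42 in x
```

'in' operator returns bool

bool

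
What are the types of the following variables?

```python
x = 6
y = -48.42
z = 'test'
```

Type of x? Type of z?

x is int; z is str

int, str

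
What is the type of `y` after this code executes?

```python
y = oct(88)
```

oct() returns str representation

str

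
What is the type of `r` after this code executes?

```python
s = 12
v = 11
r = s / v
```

int / int always returns float in Python 3 (12 / 11 = 1.09091)

float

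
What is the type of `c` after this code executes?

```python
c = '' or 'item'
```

'or' returns first truthy value ('item', which is str)

str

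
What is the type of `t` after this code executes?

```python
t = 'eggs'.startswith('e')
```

str.startswith() returns bool

bool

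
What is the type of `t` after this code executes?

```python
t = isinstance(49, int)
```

isinstance() returns bool

bool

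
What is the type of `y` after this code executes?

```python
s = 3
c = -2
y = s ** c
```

int ** negative int returns float

float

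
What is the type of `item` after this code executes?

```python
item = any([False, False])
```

any() returns bool

bool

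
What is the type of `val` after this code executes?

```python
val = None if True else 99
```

Ternary: condition is True, if branch (None) taken → NoneType

NoneType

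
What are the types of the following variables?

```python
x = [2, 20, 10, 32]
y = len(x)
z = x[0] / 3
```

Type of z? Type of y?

int / int returns float; len() returns int

float, int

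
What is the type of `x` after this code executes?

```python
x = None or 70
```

'or' with None returns the other value (70, int)

int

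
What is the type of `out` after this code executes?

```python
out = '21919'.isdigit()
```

str.isdigit() returns bool

bool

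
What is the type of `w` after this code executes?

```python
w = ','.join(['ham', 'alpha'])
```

str.join() returns str

str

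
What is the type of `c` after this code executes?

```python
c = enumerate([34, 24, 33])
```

enumerate() returns an enumerate iterator object

enumerate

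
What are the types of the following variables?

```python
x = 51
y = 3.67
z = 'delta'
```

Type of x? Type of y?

x is int; y is float

int, float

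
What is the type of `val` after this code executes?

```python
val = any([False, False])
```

any() returns bool

bool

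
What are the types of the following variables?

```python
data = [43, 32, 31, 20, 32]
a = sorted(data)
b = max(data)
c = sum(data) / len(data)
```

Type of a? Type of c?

sorted() returns list; int / int returns float

list, float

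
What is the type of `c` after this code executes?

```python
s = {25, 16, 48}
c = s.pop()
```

Popping from a set of ints returns int

int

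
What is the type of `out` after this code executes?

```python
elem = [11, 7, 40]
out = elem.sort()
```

list.sort() returns None (sorts in place)

NoneType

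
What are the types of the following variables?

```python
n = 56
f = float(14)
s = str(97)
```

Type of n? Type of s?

n is int; s is str

int, str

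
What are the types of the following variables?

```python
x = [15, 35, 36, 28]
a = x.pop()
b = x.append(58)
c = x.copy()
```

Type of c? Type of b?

list.copy() returns list; list.append() returns None

list, NoneType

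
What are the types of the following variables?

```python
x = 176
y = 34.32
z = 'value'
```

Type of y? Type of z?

y is float; z is str

float, str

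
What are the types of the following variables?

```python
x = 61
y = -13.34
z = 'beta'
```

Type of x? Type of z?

x is int; z is str

int, str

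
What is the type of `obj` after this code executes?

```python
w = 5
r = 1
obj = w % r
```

int % int returns int (5 % 1 = 0)

int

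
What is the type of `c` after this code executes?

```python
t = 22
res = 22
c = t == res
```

Equality comparison returns bool

bool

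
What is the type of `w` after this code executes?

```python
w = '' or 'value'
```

'or' returns first truthy value ('value', which is str)

str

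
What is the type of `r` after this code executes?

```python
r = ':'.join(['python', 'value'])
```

str.join() returns str

str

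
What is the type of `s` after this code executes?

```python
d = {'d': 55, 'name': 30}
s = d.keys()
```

.keys() returns a dict_keys view object

dict_keys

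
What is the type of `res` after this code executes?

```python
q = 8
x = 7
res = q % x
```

int % int returns int (8 % 7 = 1)

int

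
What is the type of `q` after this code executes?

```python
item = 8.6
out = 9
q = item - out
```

float - int returns float (8.6 - 9 = -0.4)

float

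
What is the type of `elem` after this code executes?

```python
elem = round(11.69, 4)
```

round() with ndigits arg returns float

float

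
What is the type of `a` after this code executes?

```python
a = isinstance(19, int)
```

isinstance() returns bool

bool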